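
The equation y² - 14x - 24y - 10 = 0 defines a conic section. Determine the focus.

Only y is squared. Complete the square in y: (y - 12)² = 14(x + 11).
Vertex (-11, 12); 4p = 14 so p = 7/2. Opens right.
Focus is p units from the vertex along the axis: (h + p, k).

(-15/2, 12)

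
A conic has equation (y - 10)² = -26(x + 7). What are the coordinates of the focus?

(-27/2, 10)

Vertex (-7, 10); 4p = -26 so p = -13/2. Opens left.
Focus is p units from the vertex along the axis: (h + p, k).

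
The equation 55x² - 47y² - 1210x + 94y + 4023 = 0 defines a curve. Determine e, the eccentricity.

Collect terms: 55(x² - 22x) -47(y² - 2y) = -4023
Completing the square gives 55(x - 11)² -47(y - 1)² = -4023 + 6655 - 47 = 2585.
Divide through by 2585 to get (x - 11)²/47 - (y - 1)²/55 = 1.
Hyperbola, center (11, 1), transverse axis horizontal; a² = 47, b² = 55.
c² = a² + b² = 102, so c = √102.
e = c/a = √102/√47 = √4794/47.

e = √4794/47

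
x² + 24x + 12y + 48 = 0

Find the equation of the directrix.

y = 11

Only x is squared. Complete the square in x: (x + 12)² = -12(y - 8).
Vertex (-12, 8); 4p = -12 so p = -3. Opens down.
Directrix is the horizontal line y = k − p = 8 − (-3) = 11.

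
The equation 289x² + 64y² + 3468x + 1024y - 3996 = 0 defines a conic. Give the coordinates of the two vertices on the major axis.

(-6, -25) and (-6, 9)

Collect terms: 289(x² + 12x) + 64(y² + 16y) = 3996
Completing the square gives 289(x + 6)² + 64(y + 8)² = 3996 + 10404 + 4096 = 18496.
Divide by 18496: (x + 6)²/64 + (y + 8)²/289 = 1
Ellipse, center (-6, -8), major axis vertical; a² = 289, b² = 64.
a = 17. Vertices at (h, k ± a).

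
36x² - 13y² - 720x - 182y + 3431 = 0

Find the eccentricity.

36(x² - 20x) -13(y² + 14y) = -3431
Completing the square gives 36(x - 10)² -13(y + 7)² = -3431 + 3600 - 637 = -468.
Dividing both sides by -468: (y + 7)²/36 - (x - 10)²/13 = 1
Hyperbola, center (10, -7), transverse axis vertical; a² = 36, b² = 13.
c² = a² + b² = 49, so c = 7.
e = c/a = 7/6.

e = 7/6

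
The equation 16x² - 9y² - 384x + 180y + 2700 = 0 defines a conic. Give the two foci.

Rearranging, 16(x² - 24x) -9(y² - 20y) = -2700.
Complete the square: 16(x - 12)² -9(y - 10)² = -2700 + 2304 - 900 = -1296
Divide by -1296: (y - 10)²/144 - (x - 12)²/81 = 1
Hyperbola, center (12, 10), transverse axis vertical; a² = 144, b² = 81.
c² = a² + b² = 144 + 81 = 225, so c = 15.
Foci lie on the vertical axis through the center: (h, k ± c).

(12, -5) and (12, 25)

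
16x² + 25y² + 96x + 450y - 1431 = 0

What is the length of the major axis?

Rearranging, 16(x² + 6x) + 25(y² + 18y) = 1431.
Complete the square: 16(x + 3)² + 25(y + 9)² = 1431 + 144 + 2025 = 3600
Divide through by 3600 to get (x + 3)²/225 + (y + 9)²/144 = 1.
Ellipse, center (-3, -9), major axis horizontal; a² = 225, b² = 144.
a² = 225 so a = 15; the major axis has length 2a = 30.

30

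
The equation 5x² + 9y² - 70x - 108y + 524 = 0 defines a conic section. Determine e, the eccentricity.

Group the x- and y-terms: 5(x² - 14x) + 9(y² - 12y) = -524
5(x - 7)² + 9(y - 6)² = -524 + 245 + 324 = 45
Divide through by 45 to get (x - 7)²/9 + (y - 6)²/5 = 1.
Ellipse, center (7, 6), major axis horizontal; a² = 9, b² = 5.
c² = a² - b² = 4, so c = 2.
e = c/a = 2/3.

e = 2/3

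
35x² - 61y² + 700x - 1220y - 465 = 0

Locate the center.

Group the x- and y-terms: 35(x² + 20x) -61(y² + 20y) = 465
Completing the square gives 35(x + 10)² -61(y + 10)² = 465 + 3500 - 6100 = -2135.
Dividing both sides by -2135: (y + 10)²/35 - (x + 10)²/61 = 1
Hyperbola with center (-10, -10).

(-10, -10)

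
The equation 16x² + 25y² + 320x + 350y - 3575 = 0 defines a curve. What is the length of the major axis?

Group the x- and y-terms: 16(x² + 20x) + 25(y² + 14y) = 3575
16(x + 10)² + 25(y + 7)² = 3575 + 1600 + 1225 = 6400
Dividing both sides by 6400: (x + 10)²/400 + (y + 7)²/256 = 1
Ellipse, center (-10, -7), major axis horizontal; a² = 400, b² = 256.
a² = 400 so a = 20; the major axis has length 2a = 40.

40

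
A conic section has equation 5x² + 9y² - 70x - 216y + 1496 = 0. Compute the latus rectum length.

10/3

Collect terms: 5(x² - 14x) + 9(y² - 24y) = -1496
Complete the square in x and y: 5(x - 7)² + 9(y - 12)² = -1496 + 245 + 1296 = 45
Divide by 45: (x - 7)²/9 + (y - 12)²/5 = 1
Ellipse, center (7, 12), major axis horizontal; a² = 9, b² = 5.
Latus rectum length = 2b²/a = 2·5/3 = 10/3.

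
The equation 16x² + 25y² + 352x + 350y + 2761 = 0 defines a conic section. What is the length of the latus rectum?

32/5

Group: 16(x² + 22x) + 25(y² + 14y) = -2761
Completing the square gives 16(x + 11)² + 25(y + 7)² = -2761 + 1936 + 1225 = 400.
Divide by 400: (x + 11)²/25 + (y + 7)²/16 = 1
Ellipse, center (-11, -7), major axis horizontal; a² = 25, b² = 16.
Latus rectum length = 2b²/a = 2·16/5 = 32/5.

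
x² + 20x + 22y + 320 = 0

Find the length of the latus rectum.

22

Only x is squared. Complete the square in x: (x + 10)² = -22(y + 10).
Vertex (-10, -10); 4p = -22 so p = -11/2. Opens down.
Latus rectum length = |4p| = 22.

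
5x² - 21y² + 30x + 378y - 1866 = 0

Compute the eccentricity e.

e = √546/21

Group: 5(x² + 6x) -21(y² - 18y) = 1866
Complete the square: 5(x + 3)² -21(y - 9)² = 1866 + 45 - 1701 = 210
Dividing both sides by 210: (x + 3)²/42 - (y - 9)²/10 = 1
Hyperbola, center (-3, 9), transverse axis horizontal; a² = 42, b² = 10.
c² = a² + b² = 52, so c = 2√13.
e = c/a = 2√13/√42 = √546/21.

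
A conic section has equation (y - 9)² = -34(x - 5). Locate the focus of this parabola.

(-7/2, 9)

Vertex (5, 9); 4p = -34 so p = -17/2. Opens left.
Focus is p units from the vertex along the axis: (h + p, k).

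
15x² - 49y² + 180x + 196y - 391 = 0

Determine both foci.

15(x² + 12x) -49(y² - 4y) = 391
Complete the square: 15(x + 6)² -49(y - 2)² = 391 + 540 - 196 = 735
Dividing both sides by 735: (x + 6)²/49 - (y - 2)²/15 = 1
Hyperbola, center (-6, 2), transverse axis horizontal; a² = 49, b² = 15.
c² = a² + b² = 49 + 15 = 64, so c = 8.
Foci lie on the horizontal axis through the center: (h ± c, k).

(-14, 2) and (2, 2)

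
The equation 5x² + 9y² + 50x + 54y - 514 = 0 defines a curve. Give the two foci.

5(x² + 10x) + 9(y² + 6y) = 514
Complete the square in x and y: 5(x + 5)² + 9(y + 3)² = 514 + 125 + 81 = 720
Divide by 720: (x + 5)²/144 + (y + 3)²/80 = 1
Ellipse, center (-5, -3), major axis horizontal; a² = 144, b² = 80.
c² = a² - b² = 144 - 80 = 64, so c = 8.
Foci lie on the horizontal axis through the center: (h ± c, k).

(-13, -3) and (3, -3)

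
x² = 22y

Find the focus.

Vertex (0, 0); 4p = 22 so p = 11/2. Opens up.
Focus is p units from the vertex along the axis: (h, k + p).

(0, 11/2)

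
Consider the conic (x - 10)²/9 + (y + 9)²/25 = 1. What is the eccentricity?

e = 4/5

Center (10, -9). The larger denominator 25 sits under the y-term, so the major axis is vertical; a² = 25, b² = 9.
c² = a² - b² = 16, so c = 4.
e = c/a = 4/5.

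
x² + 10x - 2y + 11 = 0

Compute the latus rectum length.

2

Only x is squared. Complete the square in x: (x + 5)² = 2(y + 7).
Vertex (-5, -7); 4p = 2 so p = 1/2. Opens up.
Latus rectum length = |4p| = 2.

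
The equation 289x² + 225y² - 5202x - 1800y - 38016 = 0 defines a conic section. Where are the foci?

(9, -4) and (9, 12)

Rearranging, 289(x² - 18x) + 225(y² - 8y) = 38016.
289(x - 9)² + 225(y - 4)² = 38016 + 23409 + 3600 = 65025
Divide through by 65025 to get (x - 9)²/225 + (y - 4)²/289 = 1.
Ellipse, center (9, 4), major axis vertical; a² = 289, b² = 225.
c² = a² - b² = 289 - 225 = 64, so c = 8.
Foci lie on the vertical axis through the center: (h, k ± c).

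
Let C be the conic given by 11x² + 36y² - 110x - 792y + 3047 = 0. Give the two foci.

(-5, 11) and (15, 11)

Collect terms: 11(x² - 10x) + 36(y² - 22y) = -3047
11(x - 5)² + 36(y - 11)² = -3047 + 275 + 4356 = 1584
Divide by 1584: (x - 5)²/144 + (y - 11)²/44 = 1
Ellipse, center (5, 11), major axis horizontal; a² = 144, b² = 44.
c² = a² - b² = 144 - 44 = 100, so c = 10.
Foci lie on the horizontal axis through the center: (h ± c, k).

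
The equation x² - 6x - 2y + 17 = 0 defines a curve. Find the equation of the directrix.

y = 7/2

Only x is squared. Complete the square in x: (x - 3)² = 2(y - 4).
Vertex (3, 4); 4p = 2 so p = 1/2. Opens up.
Directrix is the horizontal line y = k − p = 4 − (1/2) = 7/2.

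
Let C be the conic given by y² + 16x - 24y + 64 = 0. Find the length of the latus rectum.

16

Only y is squared. Complete the square in y: (y - 12)² = -16(x - 5).
Vertex (5, 12); 4p = -16 so p = -4. Opens left.
Latus rectum length = |4p| = 16.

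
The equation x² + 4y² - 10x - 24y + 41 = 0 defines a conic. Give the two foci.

(5 - √15, 3) and (5 + √15, 3)

Group the x- and y-terms: (x² - 10x) + 4(y² - 6y) = -41
Complete the square: (x - 5)² + 4(y - 3)² = -41 + 25 + 36 = 20
Divide by 20: (x - 5)²/20 + (y - 3)²/5 = 1
Ellipse, center (5, 3), major axis horizontal; a² = 20, b² = 5.
c² = a² - b² = 20 - 5 = 15, so c = √15.
Foci lie on the horizontal axis through the center: (h ± c, k).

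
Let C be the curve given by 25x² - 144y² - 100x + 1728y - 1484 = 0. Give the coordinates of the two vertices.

(2, 1) and (2, 11)

25(x² - 4x) -144(y² - 12y) = 1484
Complete the square: 25(x - 2)² -144(y - 6)² = 1484 + 100 - 5184 = -3600
Dividing both sides by -3600: (y - 6)²/25 - (x - 2)²/144 = 1
Hyperbola, center (2, 6), transverse axis vertical; a² = 25, b² = 144.
a = 5. Vertices at (h, k ± a).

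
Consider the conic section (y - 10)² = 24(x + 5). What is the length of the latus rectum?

24

Vertex (-5, 10); 4p = 24 so p = 6. Opens right.
Latus rectum length = |4p| = 24.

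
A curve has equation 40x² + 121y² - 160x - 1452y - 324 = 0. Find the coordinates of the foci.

Rearranging, 40(x² - 4x) + 121(y² - 12y) = 324.
Completing the square gives 40(x - 2)² + 121(y - 6)² = 324 + 160 + 4356 = 4840.
Divide through by 4840 to get (x - 2)²/121 + (y - 6)²/40 = 1.
Ellipse, center (2, 6), major axis horizontal; a² = 121, b² = 40.
c² = a² - b² = 121 - 40 = 81, so c = 9.
Foci lie on the horizontal axis through the center: (h ± c, k).

(-7, 6) and (11, 6)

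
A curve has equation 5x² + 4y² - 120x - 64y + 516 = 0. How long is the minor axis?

5(x² - 24x) + 4(y² - 16y) = -516
Complete the square in x and y: 5(x - 12)² + 4(y - 8)² = -516 + 720 + 256 = 460
Dividing both sides by 460: (x - 12)²/92 + (y - 8)²/115 = 1
Ellipse, center (12, 8), major axis vertical; a² = 115, b² = 92.
b² = 92 so b = 2√23; the minor axis has length 2b = 4√23.

4√23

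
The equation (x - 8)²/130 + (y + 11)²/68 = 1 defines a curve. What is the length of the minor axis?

Center (8, -11). The larger denominator 130 sits under the x-term, so the major axis is horizontal; a² = 130, b² = 68.
b² = 68 so b = 2√17; the minor axis has length 2b = 4√17.

4√17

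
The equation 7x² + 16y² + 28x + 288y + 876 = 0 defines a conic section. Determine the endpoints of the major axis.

Group the x- and y-terms: 7(x² + 4x) + 16(y² + 18y) = -876
Complete the square: 7(x + 2)² + 16(y + 9)² = -876 + 28 + 1296 = 448
Dividing both sides by 448: (x + 2)²/64 + (y + 9)²/28 = 1
Ellipse, center (-2, -9), major axis horizontal; a² = 64, b² = 28.
a = 8. Vertices at (h ± a, k).

(-10, -9) and (6, -9)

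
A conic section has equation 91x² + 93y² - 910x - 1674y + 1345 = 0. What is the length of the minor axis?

2√91

Collect terms: 91(x² - 10x) + 93(y² - 18y) = -1345
91(x - 5)² + 93(y - 9)² = -1345 + 2275 + 7533 = 8463
Divide through by 8463 to get (x - 5)²/93 + (y - 9)²/91 = 1.
Ellipse, center (5, 9), major axis horizontal; a² = 93, b² = 91.
b² = 91 so b = √91; the minor axis has length 2b = 2√91.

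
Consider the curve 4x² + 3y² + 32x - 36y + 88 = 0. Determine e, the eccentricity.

Rearranging, 4(x² + 8x) + 3(y² - 12y) = -88.
Complete the square: 4(x + 4)² + 3(y - 6)² = -88 + 64 + 108 = 84
Divide by 84: (x + 4)²/21 + (y - 6)²/28 = 1
Ellipse, center (-4, 6), major axis vertical; a² = 28, b² = 21.
c² = a² - b² = 7, so c = √7.
e = c/a = √7/2√7 = 1/2.

e = 1/2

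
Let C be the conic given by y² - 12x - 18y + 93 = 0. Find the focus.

(4, 9)

Only y is squared. Complete the square in y: (y - 9)² = 12(x - 1).
Vertex (1, 9); 4p = 12 so p = 3. Opens right.
Focus is p units from the vertex along the axis: (h + p, k).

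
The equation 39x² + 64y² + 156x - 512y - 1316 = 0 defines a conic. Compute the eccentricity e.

Group the x- and y-terms: 39(x² + 4x) + 64(y² - 8y) = 1316
Complete the square: 39(x + 2)² + 64(y - 4)² = 1316 + 156 + 1024 = 2496
Divide through by 2496 to get (x + 2)²/64 + (y - 4)²/39 = 1.
Ellipse, center (-2, 4), major axis horizontal; a² = 64, b² = 39.
c² = a² - b² = 25, so c = 5.
e = c/a = 5/8.

e = 5/8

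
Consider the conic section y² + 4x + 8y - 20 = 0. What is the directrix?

x = 10

Only y is squared. Complete the square in y: (y + 4)² = -4(x - 9).
Vertex (9, -4); 4p = -4 so p = -1. Opens left.
Directrix is the vertical line x = h − p = 9 − (-1) = 10.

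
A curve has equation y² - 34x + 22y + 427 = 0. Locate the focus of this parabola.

(35/2, -11)

Only y is squared. Complete the square in y: (y + 11)² = 34(x - 9).
Vertex (9, -11); 4p = 34 so p = 17/2. Opens right.
Focus is p units from the vertex along the axis: (h + p, k).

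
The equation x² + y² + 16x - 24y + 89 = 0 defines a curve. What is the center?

Group: (x² + 16x) + (y² - 24y) = -89
Complete the square: (x + 8)² + (y - 12)² = -89 + 64 + 144 = 119
So (x + 8)² + (y - 12)² = 119.
Circle centered at (-8, 12) with r² = 119.

(-8, 12)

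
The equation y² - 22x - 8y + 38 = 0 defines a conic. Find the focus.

Only y is squared. Complete the square in y: (y - 4)² = 22(x - 1).
Vertex (1, 4); 4p = 22 so p = 11/2. Opens right.
Focus is p units from the vertex along the axis: (h + p, k).

(13/2, 4)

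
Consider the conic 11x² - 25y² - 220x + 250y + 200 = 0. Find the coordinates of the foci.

(4, 5) and (16, 5)

Rearranging, 11(x² - 20x) -25(y² - 10y) = -200.
Complete the square in x and y: 11(x - 10)² -25(y - 5)² = -200 + 1100 - 625 = 275
Divide through by 275 to get (x - 10)²/25 - (y - 5)²/11 = 1.
Hyperbola, center (10, 5), transverse axis horizontal; a² = 25, b² = 11.
c² = a² + b² = 25 + 11 = 36, so c = 6.
Foci lie on the horizontal axis through the center: (h ± c, k).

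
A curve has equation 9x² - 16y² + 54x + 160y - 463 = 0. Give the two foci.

(-8, 5) and (2, 5)

Collect terms: 9(x² + 6x) -16(y² - 10y) = 463
Completing the square gives 9(x + 3)² -16(y - 5)² = 463 + 81 - 400 = 144.
Divide through by 144 to get (x + 3)²/16 - (y - 5)²/9 = 1.
Hyperbola, center (-3, 5), transverse axis horizontal; a² = 16, b² = 9.
c² = a² + b² = 16 + 9 = 25, so c = 5.
Foci lie on the horizontal axis through the center: (h ± c, k).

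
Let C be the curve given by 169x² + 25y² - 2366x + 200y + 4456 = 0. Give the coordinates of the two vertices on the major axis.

Group the x- and y-terms: 169(x² - 14x) + 25(y² + 8y) = -4456
Complete the square: 169(x - 7)² + 25(y + 4)² = -4456 + 8281 + 400 = 4225
Dividing both sides by 4225: (x - 7)²/25 + (y + 4)²/169 = 1
Ellipse, center (7, -4), major axis vertical; a² = 169, b² = 25.
a = 13. Vertices at (h, k ± a).

(7, -17) and (7, 9)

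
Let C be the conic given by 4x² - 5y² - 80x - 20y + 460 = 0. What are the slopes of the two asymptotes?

4(x² - 20x) -5(y² + 4y) = -460
Complete the square: 4(x - 10)² -5(y + 2)² = -460 + 400 - 20 = -80
Divide through by -80 to get (y + 2)²/16 - (x - 10)²/20 = 1.
Hyperbola, center (10, -2), transverse axis vertical; a² = 16, b² = 20.
For a vertical hyperbola the asymptotes have slope ±a/b.
Here that is ±4/2√5 = ±2√5/5.

2√5/5 and -2√5/5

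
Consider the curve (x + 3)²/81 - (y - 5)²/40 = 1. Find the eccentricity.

Center (-3, 5). The positive term is the x-term, so the transverse axis is horizontal; a² = 81, b² = 40.
c² = a² + b² = 121, so c = 11.
e = c/a = 11/9.

e = 11/9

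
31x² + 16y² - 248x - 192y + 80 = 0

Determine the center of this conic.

(4, 6)

31(x² - 8x) + 16(y² - 12y) = -80
Complete the square in x and y: 31(x - 4)² + 16(y - 6)² = -80 + 496 + 576 = 992
Divide through by 992 to get (x - 4)²/32 + (y - 6)²/62 = 1.
Ellipse with center (4, 6).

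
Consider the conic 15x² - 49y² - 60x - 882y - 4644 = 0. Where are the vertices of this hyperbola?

(-5, -9) and (9, -9)

Group: 15(x² - 4x) -49(y² + 18y) = 4644
Complete the square in x and y: 15(x - 2)² -49(y + 9)² = 4644 + 60 - 3969 = 735
Divide by 735: (x - 2)²/49 - (y + 9)²/15 = 1
Hyperbola, center (2, -9), transverse axis horizontal; a² = 49, b² = 15.
a = 7. Vertices at (h ± a, k).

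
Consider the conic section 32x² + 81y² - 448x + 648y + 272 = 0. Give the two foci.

32(x² - 14x) + 81(y² + 8y) = -272
Complete the square: 32(x - 7)² + 81(y + 4)² = -272 + 1568 + 1296 = 2592
Dividing both sides by 2592: (x - 7)²/81 + (y + 4)²/32 = 1
Ellipse, center (7, -4), major axis horizontal; a² = 81, b² = 32.
c² = a² - b² = 81 - 32 = 49, so c = 7.
Foci lie on the horizontal axis through the center: (h ± c, k).

(0, -4) and (14, -4)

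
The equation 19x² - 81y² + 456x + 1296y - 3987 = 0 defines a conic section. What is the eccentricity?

e = 10/9

Rearranging, 19(x² + 24x) -81(y² - 16y) = 3987.
Complete the square: 19(x + 12)² -81(y - 8)² = 3987 + 2736 - 5184 = 1539
Divide through by 1539 to get (x + 12)²/81 - (y - 8)²/19 = 1.
Hyperbola, center (-12, 8), transverse axis horizontal; a² = 81, b² = 19.
c² = a² + b² = 100, so c = 10.
e = c/a = 10/9.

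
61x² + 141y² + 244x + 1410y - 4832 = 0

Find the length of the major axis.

2√141

61(x² + 4x) + 141(y² + 10y) = 4832
Complete the square in x and y: 61(x + 2)² + 141(y + 5)² = 4832 + 244 + 3525 = 8601
Dividing both sides by 8601: (x + 2)²/141 + (y + 5)²/61 = 1
Ellipse, center (-2, -5), major axis horizontal; a² = 141, b² = 61.
a² = 141 so a = √141; the major axis has length 2a = 2√141.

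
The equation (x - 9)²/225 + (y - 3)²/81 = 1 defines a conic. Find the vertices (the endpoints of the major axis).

(-6, 3) and (24, 3)

Center (9, 3). The larger denominator 225 sits under the x-term, so the major axis is horizontal; a² = 225, b² = 81.
a = 15. Vertices at (h ± a, k).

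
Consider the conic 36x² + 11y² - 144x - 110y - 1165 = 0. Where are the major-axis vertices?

(2, -7) and (2, 17)

Rearranging, 36(x² - 4x) + 11(y² - 10y) = 1165.
Completing the square gives 36(x - 2)² + 11(y - 5)² = 1165 + 144 + 275 = 1584.
Divide through by 1584 to get (x - 2)²/44 + (y - 5)²/144 = 1.
Ellipse, center (2, 5), major axis vertical; a² = 144, b² = 44.
a = 12. Vertices at (h, k ± a).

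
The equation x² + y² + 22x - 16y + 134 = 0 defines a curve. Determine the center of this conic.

Group: (x² + 22x) + (y² - 16y) = -134
(x + 11)² + (y - 8)² = -134 + 121 + 64 = 51
So (x + 11)² + (y - 8)² = 51.
Circle centered at (-11, 8) with r² = 51.

(-11, 8)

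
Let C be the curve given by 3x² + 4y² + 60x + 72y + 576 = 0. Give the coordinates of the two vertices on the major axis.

(-14, -9) and (-6, -9)

3(x² + 20x) + 4(y² + 18y) = -576
Complete the square in x and y: 3(x + 10)² + 4(y + 9)² = -576 + 300 + 324 = 48
Dividing both sides by 48: (x + 10)²/16 + (y + 9)²/12 = 1
Ellipse, center (-10, -9), major axis horizontal; a² = 16, b² = 12.
a = 4. Vertices at (h ± a, k).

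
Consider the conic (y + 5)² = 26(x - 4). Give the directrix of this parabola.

Vertex (4, -5); 4p = 26 so p = 13/2. Opens right.
Directrix is the vertical line x = h − p = 4 − (13/2) = -5/2.

x = -5/2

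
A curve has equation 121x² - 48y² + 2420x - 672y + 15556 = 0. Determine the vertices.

(-10, -18) and (-10, 4)

Collect terms: 121(x² + 20x) -48(y² + 14y) = -15556
Complete the square: 121(x + 10)² -48(y + 7)² = -15556 + 12100 - 2352 = -5808
Divide through by -5808 to get (y + 7)²/121 - (x + 10)²/48 = 1.
Hyperbola, center (-10, -7), transverse axis vertical; a² = 121, b² = 48.
a = 11. Vertices at (h, k ± a).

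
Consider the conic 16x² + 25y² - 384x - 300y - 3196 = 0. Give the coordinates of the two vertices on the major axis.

(-8, 6) and (32, 6)

Rearranging, 16(x² - 24x) + 25(y² - 12y) = 3196.
16(x - 12)² + 25(y - 6)² = 3196 + 2304 + 900 = 6400
Divide through by 6400 to get (x - 12)²/400 + (y - 6)²/256 = 1.
Ellipse, center (12, 6), major axis horizontal; a² = 400, b² = 256.
a = 20. Vertices at (h ± a, k).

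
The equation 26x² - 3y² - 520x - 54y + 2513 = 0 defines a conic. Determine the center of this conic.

Group: 26(x² - 20x) -3(y² + 18y) = -2513
Complete the square in x and y: 26(x - 10)² -3(y + 9)² = -2513 + 2600 - 243 = -156
Dividing both sides by -156: (y + 9)²/52 - (x - 10)²/6 = 1
Hyperbola with center (10, -9).

(10, -9)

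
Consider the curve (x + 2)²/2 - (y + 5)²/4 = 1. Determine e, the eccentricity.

e = √3

Center (-2, -5). The positive term is the x-term, so the transverse axis is horizontal; a² = 2, b² = 4.
c² = a² + b² = 6, so c = √6.
e = c/a = √6/√2 = √3.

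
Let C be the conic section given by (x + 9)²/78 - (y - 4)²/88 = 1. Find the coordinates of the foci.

(-9 - √166, 4) and (-9 + √166, 4)

Center (-9, 4). The positive term is the x-term, so the transverse axis is horizontal; a² = 78, b² = 88.
c² = a² + b² = 78 + 88 = 166, so c = √166.
Foci lie on the horizontal axis through the center: (h ± c, k).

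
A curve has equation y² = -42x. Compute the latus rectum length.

42

Vertex (0, 0); 4p = -42 so p = -21/2. Opens left.
Latus rectum length = |4p| = 42.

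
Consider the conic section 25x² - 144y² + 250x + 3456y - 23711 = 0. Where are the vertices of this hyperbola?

(-17, 12) and (7, 12)

25(x² + 10x) -144(y² - 24y) = 23711
Completing the square gives 25(x + 5)² -144(y - 12)² = 23711 + 625 - 20736 = 3600.
Dividing both sides by 3600: (x + 5)²/144 - (y - 12)²/25 = 1
Hyperbola, center (-5, 12), transverse axis horizontal; a² = 144, b² = 25.
a = 12. Vertices at (h ± a, k).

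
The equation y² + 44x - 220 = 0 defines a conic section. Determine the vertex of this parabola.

(5, 0)

Only y is squared. Complete the square in y: y² = -44(x - 5).
Vertex (5, 0); 4p = -44 so p = -11. Opens left.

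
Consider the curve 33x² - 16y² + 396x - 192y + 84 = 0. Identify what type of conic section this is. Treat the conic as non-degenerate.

No xy term. Coefficients of x² and y² are A = 33, C = -16.
A and C have opposite signs ⇒ hyperbola.

hyperbola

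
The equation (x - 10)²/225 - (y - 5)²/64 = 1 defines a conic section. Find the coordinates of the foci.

(-7, 5) and (27, 5)

Center (10, 5). The positive term is the x-term, so the transverse axis is horizontal; a² = 225, b² = 64.
c² = a² + b² = 225 + 64 = 289, so c = 17.
Foci lie on the horizontal axis through the center: (h ± c, k).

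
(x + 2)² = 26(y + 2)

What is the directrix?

Vertex (-2, -2); 4p = 26 so p = 13/2. Opens up.
Directrix is the horizontal line y = k − p = -2 − (13/2) = -17/2.

y = -17/2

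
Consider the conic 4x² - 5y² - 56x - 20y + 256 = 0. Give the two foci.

(7, -8) and (7, 4)

Collect terms: 4(x² - 14x) -5(y² + 4y) = -256
Complete the square: 4(x - 7)² -5(y + 2)² = -256 + 196 - 20 = -80
Divide by -80: (y + 2)²/16 - (x - 7)²/20 = 1
Hyperbola, center (7, -2), transverse axis vertical; a² = 16, b² = 20.
c² = a² + b² = 16 + 20 = 36, so c = 6.
Foci lie on the vertical axis through the center: (h, k ± c).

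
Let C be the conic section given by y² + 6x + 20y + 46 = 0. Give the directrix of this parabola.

x = 21/2

Only y is squared. Complete the square in y: (y + 10)² = -6(x - 9).
Vertex (9, -10); 4p = -6 so p = -3/2. Opens left.
Directrix is the vertical line x = h − p = 9 − (-3/2) = 21/2.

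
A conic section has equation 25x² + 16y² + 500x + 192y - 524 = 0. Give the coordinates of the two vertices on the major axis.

Collect terms: 25(x² + 20x) + 16(y² + 12y) = 524
Complete the square: 25(x + 10)² + 16(y + 6)² = 524 + 2500 + 576 = 3600
Divide through by 3600 to get (x + 10)²/144 + (y + 6)²/225 = 1.
Ellipse, center (-10, -6), major axis vertical; a² = 225, b² = 144.
a = 15. Vertices at (h, k ± a).

(-10, -21) and (-10, 9)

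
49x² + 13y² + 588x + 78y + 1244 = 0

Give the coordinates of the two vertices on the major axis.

Group the x- and y-terms: 49(x² + 12x) + 13(y² + 6y) = -1244
Completing the square gives 49(x + 6)² + 13(y + 3)² = -1244 + 1764 + 117 = 637.
Dividing both sides by 637: (x + 6)²/13 + (y + 3)²/49 = 1
Ellipse, center (-6, -3), major axis vertical; a² = 49, b² = 13.
a = 7. Vertices at (h, k ± a).

(-6, -10) and (-6, 4)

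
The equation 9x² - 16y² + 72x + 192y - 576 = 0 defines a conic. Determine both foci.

(-9, 6) and (1, 6)

Group the x- and y-terms: 9(x² + 8x) -16(y² - 12y) = 576
9(x + 4)² -16(y - 6)² = 576 + 144 - 576 = 144
Divide through by 144 to get (x + 4)²/16 - (y - 6)²/9 = 1.
Hyperbola, center (-4, 6), transverse axis horizontal; a² = 16, b² = 9.
c² = a² + b² = 16 + 9 = 25, so c = 5.
Foci lie on the horizontal axis through the center: (h ± c, k).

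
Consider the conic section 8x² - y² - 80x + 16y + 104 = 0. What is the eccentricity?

Group the x- and y-terms: 8(x² - 10x) -(y² - 16y) = -104
Complete the square: 8(x - 5)² -(y - 8)² = -104 + 200 - 64 = 32
Dividing both sides by 32: (x - 5)²/4 - (y - 8)²/32 = 1
Hyperbola, center (5, 8), transverse axis horizontal; a² = 4, b² = 32.
c² = a² + b² = 36, so c = 6.
e = c/a = 6/2 = 3.

e = 3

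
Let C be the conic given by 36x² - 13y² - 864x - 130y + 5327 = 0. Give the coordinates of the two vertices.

Rearranging, 36(x² - 24x) -13(y² + 10y) = -5327.
Completing the square gives 36(x - 12)² -13(y + 5)² = -5327 + 5184 - 325 = -468.
Divide through by -468 to get (y + 5)²/36 - (x - 12)²/13 = 1.
Hyperbola, center (12, -5), transverse axis vertical; a² = 36, b² = 13.
a = 6. Vertices at (h, k ± a).

(12, -11) and (12, 1)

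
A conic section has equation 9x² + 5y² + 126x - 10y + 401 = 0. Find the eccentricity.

e = 2/3

Collect terms: 9(x² + 14x) + 5(y² - 2y) = -401
Complete the square in x and y: 9(x + 7)² + 5(y - 1)² = -401 + 441 + 5 = 45
Dividing both sides by 45: (x + 7)²/5 + (y - 1)²/9 = 1
Ellipse, center (-7, 1), major axis vertical; a² = 9, b² = 5.
c² = a² - b² = 4, so c = 2.
e = c/a = 2/3.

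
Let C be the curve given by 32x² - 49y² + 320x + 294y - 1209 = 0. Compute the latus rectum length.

64/7

Collect terms: 32(x² + 10x) -49(y² - 6y) = 1209
32(x + 5)² -49(y - 3)² = 1209 + 800 - 441 = 1568
Divide by 1568: (x + 5)²/49 - (y - 3)²/32 = 1
Hyperbola, center (-5, 3), transverse axis horizontal; a² = 49, b² = 32.
Latus rectum length = 2b²/a = 2·32/7 = 64/7.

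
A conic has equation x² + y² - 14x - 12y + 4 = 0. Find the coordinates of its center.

Group the x- and y-terms: (x² - 14x) + (y² - 12y) = -4
Complete the square in x and y: (x - 7)² + (y - 6)² = -4 + 49 + 36 = 81
So (x - 7)² + (y - 6)² = 81.
Circle centered at (7, 6) with r² = 81.

(7, 6)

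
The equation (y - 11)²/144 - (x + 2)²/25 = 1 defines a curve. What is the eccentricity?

Center (-2, 11). The positive term is the y-term, so the transverse axis is vertical; a² = 144, b² = 25.
c² = a² + b² = 169, so c = 13.
e = c/a = 13/12.

e = 13/12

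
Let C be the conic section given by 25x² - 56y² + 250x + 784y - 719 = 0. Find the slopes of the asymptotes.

Group the x- and y-terms: 25(x² + 10x) -56(y² - 14y) = 719
Completing the square gives 25(x + 5)² -56(y - 7)² = 719 + 625 - 2744 = -1400.
Dividing both sides by -1400: (y - 7)²/25 - (x + 5)²/56 = 1
Hyperbola, center (-5, 7), transverse axis vertical; a² = 25, b² = 56.
For a vertical hyperbola the asymptotes have slope ±a/b.
Here that is ±5/2√14 = ±5√14/28.

5√14/28 and -5√14/28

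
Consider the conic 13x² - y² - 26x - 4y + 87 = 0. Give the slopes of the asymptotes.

√13 and -√13

Group: 13(x² - 2x) -(y² + 4y) = -87
13(x - 1)² -(y + 2)² = -87 + 13 - 4 = -78
Divide through by -78 to get (y + 2)²/78 - (x - 1)²/6 = 1.
Hyperbola, center (1, -2), transverse axis vertical; a² = 78, b² = 6.
For a vertical hyperbola the asymptotes have slope ±a/b.
Here that is ±√78/√6 = ±√13.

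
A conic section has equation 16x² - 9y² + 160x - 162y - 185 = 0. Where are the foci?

Group the x- and y-terms: 16(x² + 10x) -9(y² + 18y) = 185
Complete the square: 16(x + 5)² -9(y + 9)² = 185 + 400 - 729 = -144
Divide through by -144 to get (y + 9)²/16 - (x + 5)²/9 = 1.
Hyperbola, center (-5, -9), transverse axis vertical; a² = 16, b² = 9.
c² = a² + b² = 16 + 9 = 25, so c = 5.
Foci lie on the vertical axis through the center: (h, k ± c).

(-5, -14) and (-5, -4)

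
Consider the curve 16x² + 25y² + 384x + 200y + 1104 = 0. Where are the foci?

Collect terms: 16(x² + 24x) + 25(y² + 8y) = -1104
Complete the square in x and y: 16(x + 12)² + 25(y + 4)² = -1104 + 2304 + 400 = 1600
Divide by 1600: (x + 12)²/100 + (y + 4)²/64 = 1
Ellipse, center (-12, -4), major axis horizontal; a² = 100, b² = 64.
c² = a² - b² = 100 - 64 = 36, so c = 6.
Foci lie on the horizontal axis through the center: (h ± c, k).

(-18, -4) and (-6, -4)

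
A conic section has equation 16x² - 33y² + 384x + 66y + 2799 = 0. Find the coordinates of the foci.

Collect terms: 16(x² + 24x) -33(y² - 2y) = -2799
Completing the square gives 16(x + 12)² -33(y - 1)² = -2799 + 2304 - 33 = -528.
Divide by -528: (y - 1)²/16 - (x + 12)²/33 = 1
Hyperbola, center (-12, 1), transverse axis vertical; a² = 16, b² = 33.
c² = a² + b² = 16 + 33 = 49, so c = 7.
Foci lie on the vertical axis through the center: (h, k ± c).

(-12, -6) and (-12, 8)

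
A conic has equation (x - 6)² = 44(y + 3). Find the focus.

(6, 8)

Vertex (6, -3); 4p = 44 so p = 11. Opens up.
Focus is p units from the vertex along the axis: (h, k + p).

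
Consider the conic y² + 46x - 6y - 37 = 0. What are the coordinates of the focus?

(-21/2, 3)

Only y is squared. Complete the square in y: (y - 3)² = -46(x - 1).
Vertex (1, 3); 4p = -46 so p = -23/2. Opens left.
Focus is p units from the vertex along the axis: (h + p, k).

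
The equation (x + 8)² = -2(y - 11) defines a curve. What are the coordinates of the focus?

Vertex (-8, 11); 4p = -2 so p = -1/2. Opens down.
Focus is p units from the vertex along the axis: (h, k + p).

(-8, 21/2)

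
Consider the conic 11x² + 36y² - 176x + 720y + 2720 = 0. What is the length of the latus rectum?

Collect terms: 11(x² - 16x) + 36(y² + 20y) = -2720
Complete the square in x and y: 11(x - 8)² + 36(y + 10)² = -2720 + 704 + 3600 = 1584
Dividing both sides by 1584: (x - 8)²/144 + (y + 10)²/44 = 1
Ellipse, center (8, -10), major axis horizontal; a² = 144, b² = 44.
Latus rectum length = 2b²/a = 2·44/12 = 22/3.

22/3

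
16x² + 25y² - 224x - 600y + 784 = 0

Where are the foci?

16(x² - 14x) + 25(y² - 24y) = -784
16(x - 7)² + 25(y - 12)² = -784 + 784 + 3600 = 3600
Divide by 3600: (x - 7)²/225 + (y - 12)²/144 = 1
Ellipse, center (7, 12), major axis horizontal; a² = 225, b² = 144.
c² = a² - b² = 225 - 144 = 81, so c = 9.
Foci lie on the horizontal axis through the center: (h ± c, k).

(-2, 12) and (16, 12)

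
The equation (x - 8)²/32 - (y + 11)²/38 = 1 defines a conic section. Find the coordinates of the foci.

(8 - √70, -11) and (8 + √70, -11)

Center (8, -11). The positive term is the x-term, so the transverse axis is horizontal; a² = 32, b² = 38.
c² = a² + b² = 32 + 38 = 70, so c = √70.
Foci lie on the horizontal axis through the center: (h ± c, k).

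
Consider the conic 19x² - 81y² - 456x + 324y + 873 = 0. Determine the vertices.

19(x² - 24x) -81(y² - 4y) = -873
Completing the square gives 19(x - 12)² -81(y - 2)² = -873 + 2736 - 324 = 1539.
Divide by 1539: (x - 12)²/81 - (y - 2)²/19 = 1
Hyperbola, center (12, 2), transverse axis horizontal; a² = 81, b² = 19.
a = 9. Vertices at (h ± a, k).

(3, 2) and (21, 2)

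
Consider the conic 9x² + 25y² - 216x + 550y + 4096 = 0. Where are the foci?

Collect terms: 9(x² - 24x) + 25(y² + 22y) = -4096
9(x - 12)² + 25(y + 11)² = -4096 + 1296 + 3025 = 225
Divide through by 225 to get (x - 12)²/25 + (y + 11)²/9 = 1.
Ellipse, center (12, -11), major axis horizontal; a² = 25, b² = 9.
c² = a² - b² = 25 - 9 = 16, so c = 4.
Foci lie on the horizontal axis through the center: (h ± c, k).

(8, -11) and (16, -11)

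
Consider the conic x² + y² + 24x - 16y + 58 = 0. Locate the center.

(-12, 8)

Collect terms: (x² + 24x) + (y² - 16y) = -58
Complete the square: (x + 12)² + (y - 8)² = -58 + 144 + 64 = 150
So (x + 12)² + (y - 8)² = 150.
Circle centered at (-12, 8) with r² = 150.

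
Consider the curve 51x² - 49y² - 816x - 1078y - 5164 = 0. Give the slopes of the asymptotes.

√51/7 and -√51/7

Collect terms: 51(x² - 16x) -49(y² + 22y) = 5164
Completing the square gives 51(x - 8)² -49(y + 11)² = 5164 + 3264 - 5929 = 2499.
Dividing both sides by 2499: (x - 8)²/49 - (y + 11)²/51 = 1
Hyperbola, center (8, -11), transverse axis horizontal; a² = 49, b² = 51.
For a horizontal hyperbola the asymptotes have slope ±b/a.
Here that is ±√51/7.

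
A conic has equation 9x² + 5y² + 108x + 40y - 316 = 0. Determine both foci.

9(x² + 12x) + 5(y² + 8y) = 316
Complete the square: 9(x + 6)² + 5(y + 4)² = 316 + 324 + 80 = 720
Divide by 720: (x + 6)²/80 + (y + 4)²/144 = 1
Ellipse, center (-6, -4), major axis vertical; a² = 144, b² = 80.
c² = a² - b² = 144 - 80 = 64, so c = 8.
Foci lie on the vertical axis through the center: (h, k ± c).

(-6, -12) and (-6, 4)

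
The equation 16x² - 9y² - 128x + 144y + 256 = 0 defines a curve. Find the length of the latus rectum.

Group: 16(x² - 8x) -9(y² - 16y) = -256
Complete the square in x and y: 16(x - 4)² -9(y - 8)² = -256 + 256 - 576 = -576
Dividing both sides by -576: (y - 8)²/64 - (x - 4)²/36 = 1
Hyperbola, center (4, 8), transverse axis vertical; a² = 64, b² = 36.
Latus rectum length = 2b²/a = 2·36/8 = 9.

9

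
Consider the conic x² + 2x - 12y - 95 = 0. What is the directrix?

y = -11

Only x is squared. Complete the square in x: (x + 1)² = 12(y + 8).
Vertex (-1, -8); 4p = 12 so p = 3. Opens up.
Directrix is the horizontal line y = k − p = -8 − (3) = -11.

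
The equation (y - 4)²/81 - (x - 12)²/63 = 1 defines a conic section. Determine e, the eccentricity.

e = 4/3

Center (12, 4). The positive term is the y-term, so the transverse axis is vertical; a² = 81, b² = 63.
c² = a² + b² = 144, so c = 12.
e = c/a = 12/9 = 4/3.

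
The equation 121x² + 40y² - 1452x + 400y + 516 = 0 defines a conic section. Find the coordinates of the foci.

Group: 121(x² - 12x) + 40(y² + 10y) = -516
Complete the square in x and y: 121(x - 6)² + 40(y + 5)² = -516 + 4356 + 1000 = 4840
Divide through by 4840 to get (x - 6)²/40 + (y + 5)²/121 = 1.
Ellipse, center (6, -5), major axis vertical; a² = 121, b² = 40.
c² = a² - b² = 121 - 40 = 81, so c = 9.
Foci lie on the vertical axis through the center: (h, k ± c).

(6, -14) and (6, 4)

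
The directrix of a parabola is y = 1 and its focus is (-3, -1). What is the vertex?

(-3, 0)

The vertex is the midpoint between the focus and the directrix along the axis of symmetry.
Axis is vertical (directrix is horizontal). Vertex y-coordinate = (-1 + 1)/2 = 0; x-coordinate = -3.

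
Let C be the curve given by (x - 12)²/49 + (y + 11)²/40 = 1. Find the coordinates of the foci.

(9, -11) and (15, -11)

Center (12, -11). The larger denominator 49 sits under the x-term, so the major axis is horizontal; a² = 49, b² = 40.
c² = a² - b² = 49 - 40 = 9, so c = 3.
Foci lie on the horizontal axis through the center: (h ± c, k).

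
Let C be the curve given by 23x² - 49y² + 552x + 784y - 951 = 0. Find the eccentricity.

e = 6√2/7

Group: 23(x² + 24x) -49(y² - 16y) = 951
Completing the square gives 23(x + 12)² -49(y - 8)² = 951 + 3312 - 3136 = 1127.
Dividing both sides by 1127: (x + 12)²/49 - (y - 8)²/23 = 1
Hyperbola, center (-12, 8), transverse axis horizontal; a² = 49, b² = 23.
c² = a² + b² = 72, so c = 6√2.
e = c/a = 6√2/7.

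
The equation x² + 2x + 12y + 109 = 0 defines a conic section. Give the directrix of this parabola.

y = -6

Only x is squared. Complete the square in x: (x + 1)² = -12(y + 9).
Vertex (-1, -9); 4p = -12 so p = -3. Opens down.
Directrix is the horizontal line y = k − p = -9 − (-3) = -6.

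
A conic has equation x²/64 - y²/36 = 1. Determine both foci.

Center (0, 0). The positive term is the x-term, so the transverse axis is horizontal; a² = 64, b² = 36.
c² = a² + b² = 64 + 36 = 100, so c = 10.
Foci lie on the horizontal axis through the center: (h ± c, k).

(-10, 0) and (10, 0)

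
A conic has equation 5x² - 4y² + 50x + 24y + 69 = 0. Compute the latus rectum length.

Group the x- and y-terms: 5(x² + 10x) -4(y² - 6y) = -69
Complete the square in x and y: 5(x + 5)² -4(y - 3)² = -69 + 125 - 36 = 20
Divide through by 20 to get (x + 5)²/4 - (y - 3)²/5 = 1.
Hyperbola, center (-5, 3), transverse axis horizontal; a² = 4, b² = 5.
Latus rectum length = 2b²/a = 2·5/2 = 5.

5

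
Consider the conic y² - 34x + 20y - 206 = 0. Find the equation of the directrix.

x = -35/2

Only y is squared. Complete the square in y: (y + 10)² = 34(x + 9).
Vertex (-9, -10); 4p = 34 so p = 17/2. Opens right.
Directrix is the vertical line x = h − p = -9 − (17/2) = -35/2.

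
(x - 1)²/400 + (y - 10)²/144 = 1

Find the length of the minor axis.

Center (1, 10). The larger denominator 400 sits under the x-term, so the major axis is horizontal; a² = 400, b² = 144.
b² = 144 so b = 12; the minor axis has length 2b = 24.

24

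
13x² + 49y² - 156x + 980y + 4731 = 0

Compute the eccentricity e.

e = 6/7

Group: 13(x² - 12x) + 49(y² + 20y) = -4731
Completing the square gives 13(x - 6)² + 49(y + 10)² = -4731 + 468 + 4900 = 637.
Dividing both sides by 637: (x - 6)²/49 + (y + 10)²/13 = 1
Ellipse, center (6, -10), major axis horizontal; a² = 49, b² = 13.
c² = a² - b² = 36, so c = 6.
e = c/a = 6/7.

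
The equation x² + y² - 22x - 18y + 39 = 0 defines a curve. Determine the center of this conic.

(11, 9)

(x² - 22x) + (y² - 18y) = -39
Complete the square in x and y: (x - 11)² + (y - 9)² = -39 + 121 + 81 = 163
So (x - 11)² + (y - 9)² = 163.
Circle centered at (11, 9) with r² = 163.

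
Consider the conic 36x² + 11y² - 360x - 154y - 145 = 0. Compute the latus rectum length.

22/3

36(x² - 10x) + 11(y² - 14y) = 145
Complete the square in x and y: 36(x - 5)² + 11(y - 7)² = 145 + 900 + 539 = 1584
Divide through by 1584 to get (x - 5)²/44 + (y - 7)²/144 = 1.
Ellipse, center (5, 7), major axis vertical; a² = 144, b² = 44.
Latus rectum length = 2b²/a = 2·44/12 = 22/3.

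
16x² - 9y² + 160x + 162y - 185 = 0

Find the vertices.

(-5, 5) and (-5, 13)

Collect terms: 16(x² + 10x) -9(y² - 18y) = 185
Completing the square gives 16(x + 5)² -9(y - 9)² = 185 + 400 - 729 = -144.
Dividing both sides by -144: (y - 9)²/16 - (x + 5)²/9 = 1
Hyperbola, center (-5, 9), transverse axis vertical; a² = 16, b² = 9.
a = 4. Vertices at (h, k ± a).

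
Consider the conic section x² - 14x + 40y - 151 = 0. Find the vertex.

(7, 5)

Only x is squared. Complete the square in x: (x - 7)² = -40(y - 5).
Vertex (7, 5); 4p = -40 so p = -10. Opens down.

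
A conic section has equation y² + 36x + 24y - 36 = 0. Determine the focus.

Only y is squared. Complete the square in y: (y + 12)² = -36(x - 5).
Vertex (5, -12); 4p = -36 so p = -9. Opens left.
Focus is p units from the vertex along the axis: (h + p, k).

(-4, -12)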